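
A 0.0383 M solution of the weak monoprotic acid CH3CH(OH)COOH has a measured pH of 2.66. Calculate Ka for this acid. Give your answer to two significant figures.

Ka = 1.3 × 10^-4

[H+] = 10^(-2.66) = 2.19 × 10^-3 M
At equilibrium [HA] = 0.0383 − 2.19 × 10^-3 = 3.61 × 10^-2 M
Ka = [H+][A-]/[HA] = (2.19 × 10^-3)² / 3.61 × 10^-2 = 1.3 × 10^-4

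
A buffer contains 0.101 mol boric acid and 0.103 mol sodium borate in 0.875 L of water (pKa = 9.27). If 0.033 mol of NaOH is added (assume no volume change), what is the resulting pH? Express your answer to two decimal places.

pH = 9.57

OH- converts B(OH)3 to B(OH)4-: B(OH)3 → 0.068 mol, B(OH)4- → 0.136 mol.
pH = pKa + log([A⁻]/[HA]) = 9.27 + log(0.136/0.068) = 9.27 +0.301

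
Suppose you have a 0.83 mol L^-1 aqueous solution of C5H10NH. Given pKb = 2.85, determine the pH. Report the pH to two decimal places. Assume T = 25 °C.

C5H10NH + H2O ⇌ C5H10NH2+ + OH-
Kb = 10^(−2.85) = 1.41 × 10^-3
Kb = [OH-]²/(0.83 − [OH-]) = 1.41 × 10^-3
Since Kb ≪ C₀, [OH-] ≈ √(Kb·C₀) = 3.42 × 10^-2 M.
pOH = 1.47, so pH = 14.00 − pOH = 12.53

pH = 12.53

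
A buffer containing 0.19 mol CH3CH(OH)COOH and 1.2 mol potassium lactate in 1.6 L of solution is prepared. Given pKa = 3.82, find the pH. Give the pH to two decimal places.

Using pH = pKa + log([base]/[acid]) with [base]/[acid] = 1.2/0.19:
pH = 3.82 + (+0.800) = 4.62

pH = 4.62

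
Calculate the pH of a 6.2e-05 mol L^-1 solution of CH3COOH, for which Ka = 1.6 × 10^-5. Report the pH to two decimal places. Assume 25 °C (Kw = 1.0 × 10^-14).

CH3COOH ⇌ CH3COO- + H+
Ka = x²/(6.2e-05 − x) = 1.6 × 10^-5
The 5% rule fails; solving x² + Ka·x − Ka·C₀ = 0 exactly:
x = (−Ka + √(Ka² + 4·Ka·C₀))/2 = 2.45 × 10^-5 M
pH = −log[H+] = −log(2.45 × 10^-5) = 4.61

pH = 4.61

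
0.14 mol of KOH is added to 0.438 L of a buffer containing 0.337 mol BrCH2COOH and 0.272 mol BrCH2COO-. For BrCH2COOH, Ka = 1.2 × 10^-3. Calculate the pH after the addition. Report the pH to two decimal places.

After neutralization: n(BrCH2COOH) = 0.197 mol, n(BrCH2COO-) = 0.412 mol.
pKa = −log(1.2 × 10^-3) = 2.921
pH = pKa + log([A⁻]/[HA]) = 2.921 + log(0.412/0.197) = 2.921 +0.320

pH = 3.24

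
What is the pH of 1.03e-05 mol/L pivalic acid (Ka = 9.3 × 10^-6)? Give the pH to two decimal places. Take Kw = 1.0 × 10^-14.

(CH3)3CCOOH ⇌ (CH3)3CCOO- + H+
Ka = [H+]²/(1.03e-05 − [H+]) = 9.3 × 10^-6
Here C₀/Ka ≈ 1.11, so the small-[H+] approximation fails. Use the quadratic:
[H+] = [−9.3e-06 + √(9.3e-06² + 3.83e-10)]/2 = 6.19 × 10^-6 M
pH = −log(6.19 × 10^-6) = 5.21

pH = 5.21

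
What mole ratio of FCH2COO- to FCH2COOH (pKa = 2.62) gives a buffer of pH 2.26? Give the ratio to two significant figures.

pH = pKa + log(r) ⇒ log(r) = 2.26 − 2.62 = -0.36
r = [FCH2COO-]/[FCH2COOH] = 10^(-0.36) = 0.437

ratio = 0.44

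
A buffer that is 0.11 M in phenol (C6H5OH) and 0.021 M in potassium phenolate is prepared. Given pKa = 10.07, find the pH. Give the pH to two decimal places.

pH = 9.35

pH = pKa + log([A⁻]/[HA]) = 10.07 + log(0.021/0.11)
pH = 10.07 + (-0.719) = 9.35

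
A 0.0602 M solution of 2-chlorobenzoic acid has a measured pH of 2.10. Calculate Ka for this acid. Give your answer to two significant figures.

Ka = 1.2 × 10^-3

[H+] = 10^(-2.10) = 7.94 × 10^-3 M
At equilibrium [HA] = 0.0602 − 7.94 × 10^-3 = 5.23 × 10^-2 M
Ka = [H+][A-]/[HA] = (7.94 × 10^-3)² / 5.23 × 10^-2 = 1.2 × 10^-3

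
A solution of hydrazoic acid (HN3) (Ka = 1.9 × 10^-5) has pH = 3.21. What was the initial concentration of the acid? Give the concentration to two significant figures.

C₀ = 2.1 × 10^-2 M

[H+] = 10^(-3.21) = 6.17 × 10^-4 M = x
Ka = x²/(C₀ − x) ⇒ C₀ = x + x²/Ka
C₀ = 6.17 × 10^-4 + (6.17 × 10^-4)²/(1.9 × 10^-5) = 2.07 × 10^-2 M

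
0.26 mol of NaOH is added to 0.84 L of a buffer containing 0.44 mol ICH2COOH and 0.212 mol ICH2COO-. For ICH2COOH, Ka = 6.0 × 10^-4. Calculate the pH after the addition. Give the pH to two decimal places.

After neutralization: n(ICH2COOH) = 0.18 mol, n(ICH2COO-) = 0.472 mol.
pKa = −log(6.0 × 10^-4) = 3.222
pH = pKa + log(n_ICH2COO-/n_ICH2COOH) = 3.222 + log(0.472/0.18) = 3.222 + (+0.419)

pH = 3.64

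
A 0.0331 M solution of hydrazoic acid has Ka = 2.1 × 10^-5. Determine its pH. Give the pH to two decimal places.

pH = 3.08

HN3 ⇌ N3- + H+
From the ICE table, Ka = x²/(0.0331 − x) = 2.1 × 10^-5.
Assume x ≪ 0.0331: x ≈ √(2.1 × 10^-5 × 0.0331) = 8.34 × 10^-4 M
pH = −log(8.34 × 10^-4) = 3.08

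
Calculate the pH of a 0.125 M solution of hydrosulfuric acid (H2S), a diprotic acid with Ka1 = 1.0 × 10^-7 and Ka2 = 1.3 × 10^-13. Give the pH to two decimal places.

pH = 3.95

Since Ka1 ≫ Ka2, the first ionization dominates [H+].
Ka1 = x²/(0.125 − x) = 1.0 × 10^-7
x ≈ √(1.0 × 10^-7 × 0.125) = 1.12 × 10^-4 M
pH = −log(1.12 × 10^-4) = 3.95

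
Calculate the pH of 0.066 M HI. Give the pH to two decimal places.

pH = 1.18

HI is a strong acid and dissociates completely, so [H+] = 0.066 M.
pH = -log(0.066) = 1.18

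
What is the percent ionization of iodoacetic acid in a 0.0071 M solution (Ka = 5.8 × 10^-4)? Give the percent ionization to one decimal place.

ICH2COOH ⇌ ICH2COO- + H+; let x = [H+] at equilibrium.
Solve x² + 0.00058x − 4.12e-06 = 0 → x = 1.76 × 10^-3 M
Fraction ionized = 1.76 × 10^-3 / 0.0071 = 0.2479 → 24.8%

24.8%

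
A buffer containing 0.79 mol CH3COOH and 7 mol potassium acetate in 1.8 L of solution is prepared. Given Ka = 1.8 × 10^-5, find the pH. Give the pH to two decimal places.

pH = 5.69

pKa = −log(1.8 × 10^-5) = 4.745
pH = pKa + log([A⁻]/[HA]) = 4.745 + log(7/0.79)
pH = 4.745 + (+0.947) = 5.69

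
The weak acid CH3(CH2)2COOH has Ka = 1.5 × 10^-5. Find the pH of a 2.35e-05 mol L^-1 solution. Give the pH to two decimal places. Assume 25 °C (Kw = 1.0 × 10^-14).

pH = 4.90

CH3(CH2)2COOH ⇌ CH3(CH2)2COO- + H+
Ka = x²/(2.35e-05 − x) = 1.5 × 10^-5
The 5% rule fails; solving x² + Ka·x − Ka·C₀ = 0 exactly:
x = (−Ka + √(Ka² + 4·Ka·C₀))/2 = 1.27 × 10^-5 M
pH = −log(1.27 × 10^-5) = 4.90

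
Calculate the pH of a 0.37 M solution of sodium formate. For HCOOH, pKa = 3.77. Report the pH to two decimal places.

pH = 8.67

HCOO- is the conjugate base of the weak acid HCOOH.
Ka = 10^(−3.77) = 1.70 × 10^-4
Kb = Kw/Ka = 1.0×10^-14 / 1.70 × 10^-4 = 5.88 × 10^-11
Let x = [OH-] at equilibrium. Kb = x²/(0.37 − x).
Since Kb ≪ C₀, x ≈ √(Kb·C₀) = 4.66 × 10^-6 M.
pOH = 5.33, so pH = 14.00 − pOH = 8.67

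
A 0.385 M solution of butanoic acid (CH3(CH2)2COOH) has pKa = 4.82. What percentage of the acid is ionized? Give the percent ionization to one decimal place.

0.6%

CH3(CH2)2COOH ⇌ CH3(CH2)2COO- + H+; let x = [H+] at equilibrium.
Ka = 10^(−4.82) = 1.51 × 10^-5
x ≈ √(Ka·C₀) = √(1.51 × 10^-5 × 0.385) = 2.41 × 10^-3 M
% ionization = x/C₀ × 100% = 2.41 × 10^-3/0.385 × 100% = 0.6%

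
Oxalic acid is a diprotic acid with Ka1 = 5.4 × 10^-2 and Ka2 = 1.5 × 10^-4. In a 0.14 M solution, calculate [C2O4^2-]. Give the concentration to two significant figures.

1.5 × 10^-4 M

First ionization gives [H+] ≈ [HC2O4-] = 6.40 × 10^-2 M.
Second step: Ka2 = [H+][C2O4^2-]/[HC2O4-] ≈ [C2O4^2-] (since [H+] ≈ [HC2O4-]).
So [C2O4^2-] ≈ Ka2.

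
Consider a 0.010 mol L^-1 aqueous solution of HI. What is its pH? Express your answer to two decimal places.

pH = 2.00

HI is a strong acid and dissociates completely, so [H+] = 0.010 M.
pH = -log(0.01) = 2.00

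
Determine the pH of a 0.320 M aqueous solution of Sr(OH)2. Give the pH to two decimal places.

Sr(OH)2 is a strong base (each formula unit releases 2 OH-); [OH-] = 0.64 M.
pOH = -log(0.64) = 0.19
pH = 14.00 - 0.19 = 13.81

pH = 13.81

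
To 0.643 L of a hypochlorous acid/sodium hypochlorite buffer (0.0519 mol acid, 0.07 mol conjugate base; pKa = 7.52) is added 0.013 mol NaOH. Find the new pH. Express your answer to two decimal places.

pH = 7.85

After neutralization: n(HOCl) = 0.0389 mol, n(OCl-) = 0.083 mol.
Henderson–Hasselbalch with mole ratio 0.083/0.0389: pH = 7.52 + (+0.329)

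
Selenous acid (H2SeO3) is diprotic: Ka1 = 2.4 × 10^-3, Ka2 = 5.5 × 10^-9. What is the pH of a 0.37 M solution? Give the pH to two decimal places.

Ka1 ≫ Ka2, so treat the first dissociation as the only significant source of H+.
Ka1 = x²/(0.37 − x) = 2.4 × 10^-3
Solving the quadratic: x = (−Ka1 + √(Ka1² + 4·Ka1·C₀))/2 = 2.86 × 10^-2 M
pH = −log(2.86 × 10^-2) = 1.54

pH = 1.54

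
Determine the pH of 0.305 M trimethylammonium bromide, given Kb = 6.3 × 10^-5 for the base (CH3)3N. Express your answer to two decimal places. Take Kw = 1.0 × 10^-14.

pH = 5.16

(CH3)3NH+ is the conjugate acid of the weak base (CH3)3N.
Ka = Kw/Kb = 1.0×10^-14 / 6.3 × 10^-5 = 1.59 × 10^-10
From the ICE table, Ka = x²/(0.305 − x) = 1.59 × 10^-10.
Neglecting x in the denominator: x = √(1.59 × 10^-10 × 0.305) = 6.96 × 10^-6 M
Check: 0.0023% ionized — well under 5%, approximation valid.
pH = −log[H+] = −log(6.96 × 10^-6) = 5.16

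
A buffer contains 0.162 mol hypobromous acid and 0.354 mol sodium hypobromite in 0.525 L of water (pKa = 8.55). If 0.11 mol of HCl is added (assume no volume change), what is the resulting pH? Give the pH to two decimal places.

Added H+ converts OBr- to HOBr: HOBr → 0.272 mol, OBr- → 0.244 mol.
pH = pKa + log([A⁻]/[HA]) = 8.55 + log(0.244/0.272) = 8.55 -0.047

pH = 8.50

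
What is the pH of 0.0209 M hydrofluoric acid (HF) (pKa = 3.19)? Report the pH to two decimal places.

pH = 2.47

HF ⇌ F- + H+
Ka = 10^(−3.19) = 6.46 × 10^-4
Ka = [H+]²/(0.0209 − [H+]) = 6.46 × 10^-4
[H+] is not negligible relative to C₀; solve [H+]² + 0.000646·[H+] − 1.35e-05 = 0.
[H+] = (−Ka + √(Ka² + 4·Ka·C₀))/2 = 3.37 × 10^-3 M
pH = −log[H+] = −log(3.37 × 10^-3) = 2.47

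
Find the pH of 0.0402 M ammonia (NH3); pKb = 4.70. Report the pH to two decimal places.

pH = 10.95

NH3 + H2O ⇌ NH4+ + OH-
Kb = 10^(−4.70) = 2.00 × 10^-5
Kb = x²/(0.0402 − x) = 2.00 × 10^-5
Since Kb ≪ C₀, x ≈ √(Kb·C₀) = 8.97 × 10^-4 M.
Check: 2.2% ionized — well under 5%, approximation valid.
pOH = −log(8.97 × 10^-4) = 3.05; pH = 14.00 − 3.05 = 10.95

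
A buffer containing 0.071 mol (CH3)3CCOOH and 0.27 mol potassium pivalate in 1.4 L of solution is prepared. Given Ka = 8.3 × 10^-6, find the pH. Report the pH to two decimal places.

pH = 5.66

pKa = −log(8.3 × 10^-6) = 5.081
Using pH = pKa + log([base]/[acid]) with [base]/[acid] = 0.27/0.071:
pH = 5.081 + (+0.580) = 5.66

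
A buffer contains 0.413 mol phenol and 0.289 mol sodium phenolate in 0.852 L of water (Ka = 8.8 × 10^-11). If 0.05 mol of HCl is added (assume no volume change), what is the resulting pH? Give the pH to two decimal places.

Added H+ converts C6H5O- to C6H5OH: C6H5OH → 0.463 mol, C6H5O- → 0.239 mol.
pKa = −log(8.8 × 10^-11) = 10.056
pH = pKa + log([A⁻]/[HA]) = 10.056 + log(0.239/0.463) = 10.056 -0.287

pH = 9.77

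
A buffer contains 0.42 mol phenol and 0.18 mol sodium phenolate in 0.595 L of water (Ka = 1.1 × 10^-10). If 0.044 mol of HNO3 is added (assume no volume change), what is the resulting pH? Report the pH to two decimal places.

Added H+ converts C6H5O- to C6H5OH: C6H5OH → 0.464 mol, C6H5O- → 0.136 mol.
pKa = −log(1.1 × 10^-10) = 9.959
pH = pKa + log([A⁻]/[HA]) = 9.959 + log(0.136/0.464) = 9.959 -0.533

pH = 9.43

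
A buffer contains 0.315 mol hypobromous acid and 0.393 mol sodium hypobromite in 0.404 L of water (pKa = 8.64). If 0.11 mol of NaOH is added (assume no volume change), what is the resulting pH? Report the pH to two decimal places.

OH- converts HOBr to OBr-: HOBr → 0.205 mol, OBr- → 0.503 mol.
pH = pKa + log(n_OBr-/n_HOBr) = 8.64 + log(0.503/0.205) = 8.64 + (+0.390)

pH = 9.03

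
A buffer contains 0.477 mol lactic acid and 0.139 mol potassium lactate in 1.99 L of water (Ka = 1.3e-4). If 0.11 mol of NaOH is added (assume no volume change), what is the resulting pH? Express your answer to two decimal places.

pH = 3.72

OH- converts CH3CH(OH)COOH to CH3CH(OH)COO-: CH3CH(OH)COOH → 0.367 mol, CH3CH(OH)COO- → 0.249 mol.
pKa = −log(1.3 × 10^-4) = 3.886
pH = pKa + log(n_CH3CH(OH)COO-/n_CH3CH(OH)COOH) = 3.886 + log(0.249/0.367) = 3.886 + (-0.168)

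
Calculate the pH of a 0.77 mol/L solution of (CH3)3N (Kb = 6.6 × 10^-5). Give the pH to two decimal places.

(CH3)3N + H2O ⇌ (CH3)3NH+ + OH-
Kb = x²/(0.77 − x) = 6.6 × 10^-5
Since Kb ≪ C₀, x ≈ √(Kb·C₀) = 7.13 × 10^-3 M.
(x/C₀ = 0.93% < 5%, so the approximation holds.)
pOH = 2.15, so pH = 14.00 − pOH = 11.85

pH = 11.85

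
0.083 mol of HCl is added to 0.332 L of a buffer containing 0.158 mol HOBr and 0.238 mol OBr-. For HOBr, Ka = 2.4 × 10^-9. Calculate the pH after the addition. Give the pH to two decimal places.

pH = 8.43

Added H+ converts OBr- to HOBr: HOBr → 0.241 mol, OBr- → 0.155 mol.
pKa = −log(2.4 × 10^-9) = 8.620
pH = pKa + log(n_OBr-/n_HOBr) = 8.620 + log(0.155/0.241) = 8.620 + (-0.192)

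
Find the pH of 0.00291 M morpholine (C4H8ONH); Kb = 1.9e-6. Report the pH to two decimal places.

C4H8ONH + H2O ⇌ C4H8ONH2+ + OH-
Kb = [OH-]²/(0.00291 − [OH-]) = 1.9 × 10^-6
Assume [OH-] ≪ 0.00291: [OH-] ≈ √(1.9 × 10^-6 × 0.00291) = 7.44 × 10^-5 M
pOH = 4.13, so pH = 14.00 − pOH = 9.87

pH = 9.87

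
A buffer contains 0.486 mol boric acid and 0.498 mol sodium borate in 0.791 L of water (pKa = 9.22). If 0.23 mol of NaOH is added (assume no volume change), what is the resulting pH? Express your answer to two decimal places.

pH = 9.67

OH- converts B(OH)3 to B(OH)4-: B(OH)3 → 0.256 mol, B(OH)4- → 0.728 mol.
Henderson–Hasselbalch with mole ratio 0.728/0.256: pH = 9.22 + (+0.454)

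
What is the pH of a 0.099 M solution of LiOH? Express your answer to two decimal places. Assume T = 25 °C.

LiOH is a strong base; [OH-] = 0.099 M.
pOH = -log(0.099) = 1.00
pH = 14.00 - 1.00 = 13.00

pH = 13.00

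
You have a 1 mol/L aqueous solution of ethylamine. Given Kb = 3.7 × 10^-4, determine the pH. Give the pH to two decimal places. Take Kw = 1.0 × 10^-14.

pH = 12.28

C2H5NH2 + H2O ⇌ C2H5NH3+ + OH-
Kb = [OH-]²/(1 − [OH-]) = 3.7 × 10^-4
Neglecting [OH-] in the denominator: [OH-] = √(3.7 × 10^-4 × 1) = 1.92 × 10^-2 M
Check: 1.9% ionized — well under 5%, approximation valid.
pOH = −log(1.92 × 10^-2) = 1.72; pH = 14.00 − 1.72 = 12.28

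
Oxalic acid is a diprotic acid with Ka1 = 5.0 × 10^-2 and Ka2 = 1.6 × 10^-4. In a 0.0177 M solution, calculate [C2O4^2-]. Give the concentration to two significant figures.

First ionization gives [H+] ≈ [HC2O4-] = 1.39 × 10^-2 M.
Second step: Ka2 = [H+][C2O4^2-]/[HC2O4-] ≈ [C2O4^2-] (since [H+] ≈ [HC2O4-]).
So [C2O4^2-] ≈ Ka2.

1.6 × 10^-4 M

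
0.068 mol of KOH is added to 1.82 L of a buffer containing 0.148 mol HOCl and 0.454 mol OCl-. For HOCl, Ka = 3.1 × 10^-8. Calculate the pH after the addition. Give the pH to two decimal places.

After neutralization: n(HOCl) = 0.08 mol, n(OCl-) = 0.522 mol.
pKa = −log(3.1 × 10^-8) = 7.509
Henderson–Hasselbalch with mole ratio 0.522/0.08: pH = 7.509 + (+0.815)

pH = 8.32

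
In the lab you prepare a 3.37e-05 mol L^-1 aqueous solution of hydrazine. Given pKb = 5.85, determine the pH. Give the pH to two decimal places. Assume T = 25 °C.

N2H4 + H2O ⇌ N2H5+ + OH-
Kb = 10^(−5.85) = 1.41 × 10^-6
From the ICE table, Kb = [OH-]²/(3.37e-05 − [OH-]) = 1.41 × 10^-6.
[OH-] is not negligible relative to C₀; solve [OH-]² + 1.41e-06·[OH-] − 4.75e-11 = 0.
[OH-] = (−Kb + √(Kb² + 4·Kb·C₀))/2 = 6.22 × 10^-6 M
pOH = 5.21, so pH = 14.00 − pOH = 8.79

pH = 8.79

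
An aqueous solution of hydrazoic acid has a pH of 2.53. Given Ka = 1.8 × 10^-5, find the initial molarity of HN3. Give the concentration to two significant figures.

C₀ = 4.9 × 10^-1 M

[H+] = 10^(-2.53) = 2.95 × 10^-3 M = x
Ka = x²/(C₀ − x) ⇒ C₀ = x + x²/Ka
C₀ = 2.95 × 10^-3 + (2.95 × 10^-3)²/(1.8 × 10^-5) = 4.86 × 10^-1 M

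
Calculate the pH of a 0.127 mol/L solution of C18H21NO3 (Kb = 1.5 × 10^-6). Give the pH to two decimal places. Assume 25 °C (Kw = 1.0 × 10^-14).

C18H21NO3 + H2O ⇌ C18H22NO3+ + OH-
From the ICE table, Kb = x²/(0.127 − x) = 1.5 × 10^-6.
Since Kb ≪ C₀, x ≈ √(Kb·C₀) = 4.36 × 10^-4 M.
pOH = −log(4.36 × 10^-4) = 3.36; pH = 14.00 − 3.36 = 10.64

pH = 10.64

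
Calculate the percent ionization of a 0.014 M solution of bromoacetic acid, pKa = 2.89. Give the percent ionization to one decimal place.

BrCH2COOH ⇌ BrCH2COO- + H+; let x = [H+] at equilibrium.
Ka = 10^(−2.89) = 1.29 × 10^-3
Solve x² + 0.00129x − 1.81e-05 = 0 → x = 3.65 × 10^-3 M
Fraction ionized = 3.65 × 10^-3 / 0.014 = 0.2607 → 26.1%

26.1%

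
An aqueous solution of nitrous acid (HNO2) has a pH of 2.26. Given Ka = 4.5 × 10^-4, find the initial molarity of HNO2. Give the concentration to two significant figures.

[H+] = 10^(-2.26) = 5.50 × 10^-3 M = x
Ka = x²/(C₀ − x) ⇒ C₀ = x + x²/Ka
C₀ = 5.50 × 10^-3 + (5.50 × 10^-3)²/(4.5 × 10^-4) = 7.27 × 10^-2 M

C₀ = 7.3 × 10^-2 M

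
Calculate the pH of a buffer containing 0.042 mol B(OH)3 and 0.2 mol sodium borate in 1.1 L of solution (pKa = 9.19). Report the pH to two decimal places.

Henderson–Hasselbalch: pH = pKa + log([B(OH)4-]/[B(OH)3]) = 9.19 + log(0.2/0.042)
pH = 9.19 + (+0.678) = 9.87

pH = 9.87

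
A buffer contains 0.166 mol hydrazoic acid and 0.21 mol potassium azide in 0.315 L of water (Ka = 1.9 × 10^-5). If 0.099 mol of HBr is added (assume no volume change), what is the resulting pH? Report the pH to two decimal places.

Added H+ converts N3- to HN3: HN3 → 0.265 mol, N3- → 0.111 mol.
pKa = −log(1.9 × 10^-5) = 4.721
pH = pKa + log([A⁻]/[HA]) = 4.721 + log(0.111/0.265) = 4.721 -0.378

pH = 4.34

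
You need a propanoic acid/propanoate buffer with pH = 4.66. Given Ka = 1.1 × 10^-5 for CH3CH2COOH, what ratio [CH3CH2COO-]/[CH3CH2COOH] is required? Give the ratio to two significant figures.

pKa = -log(1.1 × 10^-5) = 4.959
pH = pKa + log(r) ⇒ log(r) = 4.66 − 4.959 = -0.299
r = [CH3CH2COO-]/[CH3CH2COOH] = 10^(-0.299) = 0.502

ratio = 0.50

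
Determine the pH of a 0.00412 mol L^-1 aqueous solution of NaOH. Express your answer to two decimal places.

NaOH is a strong base; [OH-] = 0.00412 M.
pOH = -log(0.00412) = 2.39
pH = 14.00 - 2.39 = 11.61

pH = 11.61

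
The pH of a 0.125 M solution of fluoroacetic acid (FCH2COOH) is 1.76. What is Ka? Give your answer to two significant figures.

Ka = 2.8 × 10^-3

[H+] = 10^(-1.76) = 1.74 × 10^-2 M
At equilibrium [HA] = 0.125 − 1.74 × 10^-2 = 1.08 × 10^-1 M
Ka = [H+][A-]/[HA] = (1.74 × 10^-2)² / 1.08 × 10^-1 = 2.8 × 10^-3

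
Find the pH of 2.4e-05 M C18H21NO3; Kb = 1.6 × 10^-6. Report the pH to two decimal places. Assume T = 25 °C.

C18H21NO3 + H2O ⇌ C18H22NO3+ + OH-
Kb = [OH-]²/(2.4e-05 − [OH-]) = 1.6 × 10^-6
Here C₀/Kb ≈ 15, so the small-[OH-] approximation fails. Use the quadratic:
[OH-] = (−Kb + √(Kb² + 4·Kb·C₀))/2 = 5.45 × 10^-6 M
pOH = 5.26, so pH = 14.00 − pOH = 8.74

pH = 8.74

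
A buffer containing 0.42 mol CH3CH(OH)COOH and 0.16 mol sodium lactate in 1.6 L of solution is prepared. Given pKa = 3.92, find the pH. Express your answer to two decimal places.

Henderson–Hasselbalch: pH = pKa + log([CH3CH(OH)COO-]/[CH3CH(OH)COOH]) = 3.92 + log(0.16/0.42)
pH = 3.92 + (-0.419) = 3.50

pH = 3.50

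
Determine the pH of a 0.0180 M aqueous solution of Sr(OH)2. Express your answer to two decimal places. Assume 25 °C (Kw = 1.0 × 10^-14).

pH = 12.56

Sr(OH)2 is a strong base (each formula unit releases 2 OH-); [OH-] = 0.036 M.
pOH = -log(0.036) = 1.44
pH = 14.00 - 1.44 = 12.56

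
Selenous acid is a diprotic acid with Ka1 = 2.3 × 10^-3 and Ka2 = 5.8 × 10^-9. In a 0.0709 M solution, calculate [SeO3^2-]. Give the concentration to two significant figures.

5.8 × 10^-9 M

First ionization gives [H+] ≈ [HSeO3-] = 1.17 × 10^-2 M.
Second step: Ka2 = [H+][SeO3^2-]/[HSeO3-] ≈ [SeO3^2-] (since [H+] ≈ [HSeO3-]).
So [SeO3^2-] ≈ Ka2.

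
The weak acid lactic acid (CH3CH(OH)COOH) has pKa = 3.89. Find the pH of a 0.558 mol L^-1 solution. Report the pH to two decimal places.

pH = 2.07

CH3CH(OH)COOH ⇌ CH3CH(OH)COO- + H+
Ka = 10^(−3.89) = 1.29 × 10^-4
Let x = [H+] at equilibrium. Ka = x²/(0.558 − x).
Assume x ≪ 0.558: x ≈ √(1.29 × 10^-4 × 0.558) = 8.48 × 10^-3 M
Check: 1.5% ionized — well under 5%, approximation valid.
pH = −log[H+] = −log(8.48 × 10^-3) = 2.07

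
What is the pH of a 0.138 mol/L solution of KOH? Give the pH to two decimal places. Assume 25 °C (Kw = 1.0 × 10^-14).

KOH is a strong base; [OH-] = 0.138 M.
pOH = -log(0.138) = 0.86
pH = 14.00 - 0.86 = 13.14

pH = 13.14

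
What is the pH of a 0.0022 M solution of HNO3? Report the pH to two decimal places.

HNO3 is a strong acid and dissociates completely, so [H+] = 0.0022 M.
pH = -log(0.0022) = 2.66

pH = 2.66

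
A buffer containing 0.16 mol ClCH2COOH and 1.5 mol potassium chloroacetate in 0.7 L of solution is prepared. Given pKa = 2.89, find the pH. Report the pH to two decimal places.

Using pH = pKa + log([base]/[acid]) with [base]/[acid] = 1.5/0.16:
pH = 2.89 + (+0.972) = 3.86

pH = 3.86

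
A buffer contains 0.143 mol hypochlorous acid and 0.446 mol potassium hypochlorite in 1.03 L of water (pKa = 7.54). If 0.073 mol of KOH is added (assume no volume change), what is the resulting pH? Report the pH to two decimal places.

pH = 8.41

OH- converts HOCl to OCl-: HOCl → 0.07 mol, OCl- → 0.519 mol.
pH = pKa + log(n_OCl-/n_HOCl) = 7.54 + log(0.519/0.07) = 7.54 + (+0.870)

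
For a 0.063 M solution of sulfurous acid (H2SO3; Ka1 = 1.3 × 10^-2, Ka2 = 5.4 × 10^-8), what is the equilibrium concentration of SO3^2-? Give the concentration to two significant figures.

First ionization gives [H+] ≈ [HSO3-] = 2.28 × 10^-2 M.
Second step: Ka2 = [H+][SO3^2-]/[HSO3-] ≈ [SO3^2-] (since [H+] ≈ [HSO3-]).
So [SO3^2-] ≈ Ka2.

5.4 × 10^-8 M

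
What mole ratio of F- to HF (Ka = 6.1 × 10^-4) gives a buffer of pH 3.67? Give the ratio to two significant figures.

pKa = -log(6.1 × 10^-4) = 3.215
pH = pKa + log(r) ⇒ log(r) = 3.67 − 3.215 = +0.455
r = [F-]/[HF] = 10^(+0.455) = 2.85

ratio = 2.9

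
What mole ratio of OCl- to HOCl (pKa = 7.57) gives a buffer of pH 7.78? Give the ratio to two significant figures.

ratio = 1.6

pH = pKa + log(r) ⇒ log(r) = 7.78 − 7.57 = +0.21
r = [OCl-]/[HOCl] = 10^(+0.21) = 1.62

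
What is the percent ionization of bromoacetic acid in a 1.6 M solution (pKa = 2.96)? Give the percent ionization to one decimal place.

2.6%

BrCH2COOH ⇌ BrCH2COO- + H+; let x = [H+] at equilibrium.
Ka = 10^(−2.96) = 1.10 × 10^-3
x ≈ √(Ka·C₀) = √(1.10 × 10^-3 × 1.6) = 4.20 × 10^-2 M
% ionization = x/C₀ × 100% = 4.20 × 10^-2/1.6 × 100% = 2.6%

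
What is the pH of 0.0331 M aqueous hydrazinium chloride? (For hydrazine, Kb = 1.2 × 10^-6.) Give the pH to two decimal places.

pH = 4.78

N2H5+ is the conjugate acid of the weak base N2H4.
Ka = Kw/Kb = 1.0×10^-14 / 1.2 × 10^-6 = 8.33 × 10^-9
Let x = [H+] at equilibrium. Ka = x²/(0.0331 − x).
Neglecting x in the denominator: x = √(8.33 × 10^-9 × 0.0331) = 1.66 × 10^-5 M
pH = −log(1.66 × 10^-5) = 4.78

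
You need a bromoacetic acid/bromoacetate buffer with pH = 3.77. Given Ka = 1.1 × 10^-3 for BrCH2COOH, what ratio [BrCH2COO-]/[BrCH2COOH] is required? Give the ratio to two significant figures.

pKa = -log(1.1 × 10^-3) = 2.959
pH = pKa + log(r) ⇒ log(r) = 3.77 − 2.959 = +0.811
r = [BrCH2COO-]/[BrCH2COOH] = 10^(+0.811) = 6.47

ratio = 6.5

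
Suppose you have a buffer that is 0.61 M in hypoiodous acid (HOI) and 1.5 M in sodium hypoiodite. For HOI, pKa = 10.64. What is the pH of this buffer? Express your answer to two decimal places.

pH = 11.03

Henderson–Hasselbalch: pH = pKa + log([OI-]/[HOI]) = 10.64 + log(1.5/0.61)
pH = 10.64 + (+0.391) = 11.03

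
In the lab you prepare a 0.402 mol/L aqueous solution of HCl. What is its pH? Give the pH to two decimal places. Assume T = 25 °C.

HCl is a strong acid and dissociates completely, so [H+] = 0.402 M.
pH = -log(0.402) = 0.40

pH = 0.40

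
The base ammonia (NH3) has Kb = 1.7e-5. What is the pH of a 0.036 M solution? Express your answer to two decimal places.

pH = 10.89

NH3 + H2O ⇌ NH4+ + OH-
Kb = [OH-]²/(0.036 − [OH-]) = 1.7 × 10^-5
Assume [OH-] ≪ 0.036: [OH-] ≈ √(1.7 × 10^-5 × 0.036) = 7.82 × 10^-4 M
Check: 2.2% ionized — well under 5%, approximation valid.
pOH = −log(7.82 × 10^-4) = 3.11; pH = 14.00 − 3.11 = 10.89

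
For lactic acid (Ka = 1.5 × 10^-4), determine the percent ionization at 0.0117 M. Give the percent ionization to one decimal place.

CH3CH(OH)COOH ⇌ CH3CH(OH)COO- + H+; let x = [H+] at equilibrium.
Solve x² + 0.00015x − 1.75e-06 = 0 → x = 1.25 × 10^-3 M
% ionization = x/C₀ × 100% = 1.25 × 10^-3/0.0117 × 100% = 10.7%

10.7%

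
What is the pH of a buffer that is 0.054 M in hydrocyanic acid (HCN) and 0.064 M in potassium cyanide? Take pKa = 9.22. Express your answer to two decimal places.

pH = 9.29

Using pH = pKa + log([base]/[acid]) with [base]/[acid] = 0.064/0.054:
pH = 9.22 + (+0.074) = 9.29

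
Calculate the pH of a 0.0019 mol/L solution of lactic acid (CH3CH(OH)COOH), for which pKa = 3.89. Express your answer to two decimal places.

pH = 3.36

CH3CH(OH)COOH ⇌ CH3CH(OH)COO- + H+
Ka = 10^(−3.89) = 1.29 × 10^-4
Let x = [H+] at equilibrium. Ka = x²/(0.0019 − x).
The 5% rule fails; solving x² + Ka·x − Ka·C₀ = 0 exactly:
x = [−0.000129 + √(0.000129² + 9.8e-07)]/2 = 4.35 × 10^-4 M
pH = −log(4.35 × 10^-4) = 3.36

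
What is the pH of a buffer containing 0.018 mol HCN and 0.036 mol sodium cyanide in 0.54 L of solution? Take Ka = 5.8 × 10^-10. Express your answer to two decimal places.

pH = 9.54

pKa = −log(5.8 × 10^-10) = 9.237
pH = pKa + log([A⁻]/[HA]) = 9.237 + log(0.036/0.018)
pH = 9.237 + (+0.301) = 9.54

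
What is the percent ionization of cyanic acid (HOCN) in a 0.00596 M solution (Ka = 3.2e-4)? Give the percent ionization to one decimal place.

20.6%

HOCN ⇌ OCN- + H+; let x = [H+] at equilibrium.
Solve x² + 0.00032x − 1.91e-06 = 0 → x = 1.23 × 10^-3 M
% ionization = x/C₀ × 100% = 1.23 × 10^-3/0.00596 × 100% = 20.6%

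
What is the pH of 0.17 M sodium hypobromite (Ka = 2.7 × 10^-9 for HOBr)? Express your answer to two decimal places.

OBr- is the conjugate base of the weak acid HOBr.
Kb = Kw/Ka = 1.0×10^-14 / 2.7 × 10^-9 = 3.70 × 10^-6
Let x = [OH-] at equilibrium. Kb = x²/(0.17 − x).
Assume x ≪ 0.17: x ≈ √(3.70 × 10^-6 × 0.17) = 7.93 × 10^-4 M
(x/C₀ = 0.47% < 5%, so the approximation holds.)
pOH = −log(7.93 × 10^-4) = 3.10; pH = 14.00 − 3.10 = 10.90

pH = 10.90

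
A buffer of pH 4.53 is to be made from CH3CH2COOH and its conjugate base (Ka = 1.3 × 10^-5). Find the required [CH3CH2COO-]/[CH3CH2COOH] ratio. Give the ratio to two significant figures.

pKa = -log(1.3 × 10^-5) = 4.886
pH = pKa + log(r) ⇒ log(r) = 4.53 − 4.886 = -0.356
r = [CH3CH2COO-]/[CH3CH2COOH] = 10^(-0.356) = 0.441

ratio = 0.44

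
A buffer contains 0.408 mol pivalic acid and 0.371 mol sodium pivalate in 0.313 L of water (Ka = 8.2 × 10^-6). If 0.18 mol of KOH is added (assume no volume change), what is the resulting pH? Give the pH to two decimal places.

pH = 5.47

OH- converts (CH3)3CCOOH to (CH3)3CCOO-: (CH3)3CCOOH → 0.228 mol, (CH3)3CCOO- → 0.551 mol.
pKa = −log(8.2 × 10^-6) = 5.086
pH = pKa + log([A⁻]/[HA]) = 5.086 + log(0.551/0.228) = 5.086 +0.383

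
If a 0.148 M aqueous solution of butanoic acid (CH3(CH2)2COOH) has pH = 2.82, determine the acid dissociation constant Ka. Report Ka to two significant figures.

[H+] = 10^(-2.82) = 1.51 × 10^-3 M
At equilibrium [HA] = 0.148 − 1.51 × 10^-3 = 1.46 × 10^-1 M
Ka = [H+][A-]/[HA] = (1.51 × 10^-3)² / 1.46 × 10^-1 = 1.6 × 10^-5

Ka = 1.6 × 10^-5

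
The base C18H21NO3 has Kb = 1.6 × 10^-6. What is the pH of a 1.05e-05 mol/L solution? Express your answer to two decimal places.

C18H21NO3 + H2O ⇌ C18H22NO3+ + OH-
Kb = [OH-]²/(1.05e-05 − [OH-]) = 1.6 × 10^-6
Here C₀/Kb ≈ 6.56, so the small-[OH-] approximation fails. Use the quadratic:
[OH-] = (−Kb + √(Kb² + 4·Kb·C₀))/2 = 3.38 × 10^-6 M
pOH = −log(3.38 × 10^-6) = 5.47; pH = 14.00 − 5.47 = 8.53

pH = 8.53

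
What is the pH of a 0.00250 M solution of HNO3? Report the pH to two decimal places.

pH = 2.60

HNO3 is a strong acid and dissociates completely, so [H+] = 0.00250 M.
pH = -log(0.0025) = 2.60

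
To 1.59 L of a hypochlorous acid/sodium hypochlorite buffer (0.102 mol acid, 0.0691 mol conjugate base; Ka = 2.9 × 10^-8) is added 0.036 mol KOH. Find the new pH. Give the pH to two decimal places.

OH- converts HOCl to OCl-: HOCl → 0.066 mol, OCl- → 0.105 mol.
pKa = −log(2.9 × 10^-8) = 7.538
pH = pKa + log([A⁻]/[HA]) = 7.538 + log(0.105/0.066) = 7.538 +0.202

pH = 7.74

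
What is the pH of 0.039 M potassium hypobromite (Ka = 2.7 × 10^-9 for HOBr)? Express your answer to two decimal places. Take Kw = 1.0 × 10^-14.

OBr- is the conjugate base of the weak acid HOBr.
Kb = Kw/Ka = 1.0×10^-14 / 2.7 × 10^-9 = 3.70 × 10^-6
Kb = [OH-]²/(0.039 − [OH-]) = 3.70 × 10^-6
Neglecting [OH-] in the denominator: [OH-] = √(3.70 × 10^-6 × 0.039) = 3.80 × 10^-4 M
pOH = −log(3.80 × 10^-4) = 3.42; pH = 14.00 − 3.42 = 10.58

pH = 10.58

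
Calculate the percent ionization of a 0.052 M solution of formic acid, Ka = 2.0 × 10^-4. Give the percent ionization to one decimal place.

HCOOH ⇌ HCOO- + H+; let x = [H+] at equilibrium.
Ka = x²/(C₀ − x); solving the quadratic gives x = 3.13 × 10^-3 M.
Fraction ionized = 3.13 × 10^-3 / 0.052 = 0.0602 → 6.0%

6.0%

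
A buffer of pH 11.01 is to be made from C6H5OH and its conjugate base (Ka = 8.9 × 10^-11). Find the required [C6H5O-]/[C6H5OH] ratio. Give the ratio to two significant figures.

pKa = -log(8.9 × 10^-11) = 10.051
pH = pKa + log(r) ⇒ log(r) = 11.01 − 10.051 = +0.959
r = [C6H5O-]/[C6H5OH] = 10^(+0.959) = 9.1

ratio = 9.1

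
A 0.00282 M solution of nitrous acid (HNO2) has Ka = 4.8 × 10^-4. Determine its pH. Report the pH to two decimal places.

HNO2 ⇌ NO2- + H+
Ka = [H+]²/(0.00282 − [H+]) = 4.8 × 10^-4
The 5% rule fails; solving [H+]² + Ka·[H+] − Ka·C₀ = 0 exactly:
[H+] = (−Ka + √(Ka² + 4·Ka·C₀))/2 = 9.48 × 10^-4 M
pH = −log[H+] = −log(9.48 × 10^-4) = 3.02

pH = 3.02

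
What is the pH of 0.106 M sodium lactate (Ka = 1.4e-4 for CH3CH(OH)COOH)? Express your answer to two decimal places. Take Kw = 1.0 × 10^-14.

pH = 8.44

CH3CH(OH)COO- is the conjugate base of the weak acid CH3CH(OH)COOH.
Kb = Kw/Ka = 1.0×10^-14 / 1.4 × 10^-4 = 7.14 × 10^-11
Kb = [OH-]²/(0.106 − [OH-]) = 7.14 × 10^-11
Since Kb ≪ C₀, [OH-] ≈ √(Kb·C₀) = 2.75 × 10^-6 M.
Check: 0.0026% ionized — well under 5%, approximation valid.
pOH = −log(2.75 × 10^-6) = 5.56; pH = 14.00 − 5.56 = 8.44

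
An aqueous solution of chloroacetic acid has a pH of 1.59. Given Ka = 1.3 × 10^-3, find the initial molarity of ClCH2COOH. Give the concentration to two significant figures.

C₀ = 5.3 × 10^-1 M

[H+] = 10^(-1.59) = 2.57 × 10^-2 M = x
Ka = x²/(C₀ − x) ⇒ C₀ = x + x²/Ka
C₀ = 2.57 × 10^-2 + (2.57 × 10^-2)²/(1.3 × 10^-3) = 5.34 × 10^-1 M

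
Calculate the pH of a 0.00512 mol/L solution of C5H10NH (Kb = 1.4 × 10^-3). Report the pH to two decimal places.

C5H10NH + H2O ⇌ C5H10NH2+ + OH-
Kb = x²/(0.00512 − x) = 1.4 × 10^-3
x is not negligible relative to C₀; solve x² + 0.0014·x − 7.17e-06 = 0.
x = (−Kb + √(Kb² + 4·Kb·C₀))/2 = 2.07 × 10^-3 M
pOH = 2.68, so pH = 14.00 − pOH = 11.32

pH = 11.32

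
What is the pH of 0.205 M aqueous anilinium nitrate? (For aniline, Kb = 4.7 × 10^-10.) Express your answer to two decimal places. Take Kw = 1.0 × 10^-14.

C6H5NH3+ is the conjugate acid of the weak base C6H5NH2.
Ka = Kw/Kb = 1.0×10^-14 / 4.7 × 10^-10 = 2.13 × 10^-5
Ka = [H+]²/(0.205 − [H+]) = 2.13 × 10^-5
Since Ka ≪ C₀, [H+] ≈ √(Ka·C₀) = 2.09 × 10^-3 M.
([H+]/C₀ = 1% < 5%, so the approximation holds.)
pH = −log(2.09 × 10^-3) = 2.68

pH = 2.68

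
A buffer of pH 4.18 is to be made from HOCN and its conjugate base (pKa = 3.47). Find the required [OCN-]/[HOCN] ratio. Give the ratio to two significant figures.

ratio = 5.1

pH = pKa + log(r) ⇒ log(r) = 4.18 − 3.47 = +0.71
r = [OCN-]/[HOCN] = 10^(+0.71) = 5.13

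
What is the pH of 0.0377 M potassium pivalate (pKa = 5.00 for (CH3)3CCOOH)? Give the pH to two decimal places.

(CH3)3CCOO- is the conjugate base of the weak acid (CH3)3CCOOH.
Ka = 10^(−5.00) = 1.00 × 10^-5
Kb = Kw/Ka = 1.0×10^-14 / 1.00 × 10^-5 = 1.00 × 10^-9
Let x = [OH-] at equilibrium. Kb = x²/(0.0377 − x).
Since Kb ≪ C₀, x ≈ √(Kb·C₀) = 6.14 × 10^-6 M.
(x/C₀ = 0.016% < 5%, so the approximation holds.)
pOH = −log(6.14 × 10^-6) = 5.21; pH = 14.00 − 5.21 = 8.79

pH = 8.79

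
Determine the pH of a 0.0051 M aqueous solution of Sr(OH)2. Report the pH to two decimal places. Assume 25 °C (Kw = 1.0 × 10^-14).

Sr(OH)2 is a strong base (each formula unit releases 2 OH-); [OH-] = 0.0102 M.
pOH = -log(0.0102) = 1.99
pH = 14.00 - 1.99 = 12.01

pH = 12.01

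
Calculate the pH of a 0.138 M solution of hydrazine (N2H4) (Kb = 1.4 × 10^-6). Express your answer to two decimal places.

pH = 10.64

N2H4 + H2O ⇌ N2H5+ + OH-
From the ICE table, Kb = [OH-]²/(0.138 − [OH-]) = 1.4 × 10^-6.
Neglecting [OH-] in the denominator: [OH-] = √(1.4 × 10^-6 × 0.138) = 4.40 × 10^-4 M
([OH-]/C₀ = 0.32% < 5%, so the approximation holds.)
pOH = −log(4.40 × 10^-4) = 3.36; pH = 14.00 − 3.36 = 10.64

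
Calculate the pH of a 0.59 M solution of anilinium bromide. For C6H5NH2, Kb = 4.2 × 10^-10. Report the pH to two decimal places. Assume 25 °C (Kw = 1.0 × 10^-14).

C6H5NH3+ is the conjugate acid of the weak base C6H5NH2.
Ka = Kw/Kb = 1.0×10^-14 / 4.2 × 10^-10 = 2.38 × 10^-5
Let x = [H+] at equilibrium. Ka = x²/(0.59 − x).
Neglecting x in the denominator: x = √(2.38 × 10^-5 × 0.59) = 3.75 × 10^-3 M
pH = −log[H+] = −log(3.75 × 10^-3) = 2.43

pH = 2.43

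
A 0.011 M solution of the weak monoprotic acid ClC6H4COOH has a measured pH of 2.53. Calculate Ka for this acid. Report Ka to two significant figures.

Ka = 1.1 × 10^-3

[H+] = 10^(-2.53) = 2.95 × 10^-3 M
At equilibrium [HA] = 0.011 − 2.95 × 10^-3 = 8.05 × 10^-3 M
Ka = [H+][A-]/[HA] = (2.95 × 10^-3)² / 8.05 × 10^-3 = 1.1 × 10^-3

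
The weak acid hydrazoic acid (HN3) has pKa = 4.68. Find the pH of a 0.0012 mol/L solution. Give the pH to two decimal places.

HN3 ⇌ N3- + H+
Ka = 10^(−4.68) = 2.09 × 10^-5
From the ICE table, Ka = [H+]²/(0.0012 − [H+]) = 2.09 × 10^-5.
The 5% rule fails; solving [H+]² + Ka·[H+] − Ka·C₀ = 0 exactly:
[H+] = (−Ka + √(Ka² + 4·Ka·C₀))/2 = 1.48 × 10^-4 M
pH = −log[H+] = −log(1.48 × 10^-4) = 3.83

pH = 3.83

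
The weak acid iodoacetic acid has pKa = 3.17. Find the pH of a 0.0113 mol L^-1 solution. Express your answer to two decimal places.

ICH2COOH ⇌ ICH2COO- + H+
Ka = 10^(−3.17) = 6.76 × 10^-4
From the ICE table, Ka = [H+]²/(0.0113 − [H+]) = 6.76 × 10^-4.
[H+] is not negligible relative to C₀; solve [H+]² + 0.000676·[H+] − 7.64e-06 = 0.
[H+] = [−0.000676 + √(0.000676² + 3.06e-05)]/2 = 2.45 × 10^-3 M
pH = −log[H+] = −log(2.45 × 10^-3) = 2.61

pH = 2.61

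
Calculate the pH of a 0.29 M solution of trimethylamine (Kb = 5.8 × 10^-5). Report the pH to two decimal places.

pH = 11.61

(CH3)3N + H2O ⇌ (CH3)3NH+ + OH-
From the ICE table, Kb = x²/(0.29 − x) = 5.8 × 10^-5.
Neglecting x in the denominator: x = √(5.8 × 10^-5 × 0.29) = 4.10 × 10^-3 M
(x/C₀ = 1.4% < 5%, so the approximation holds.)
pOH = 2.39, so pH = 14.00 − pOH = 11.61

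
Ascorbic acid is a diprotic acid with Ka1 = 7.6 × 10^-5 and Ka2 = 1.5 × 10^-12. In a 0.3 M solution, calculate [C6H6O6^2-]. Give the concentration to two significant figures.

1.5 × 10^-12 M

First ionization gives [H+] ≈ [HC6H6O6-] = 4.77 × 10^-3 M.
Second step: Ka2 = [H+][C6H6O6^2-]/[HC6H6O6-] ≈ [C6H6O6^2-] (since [H+] ≈ [HC6H6O6-]).
So [C6H6O6^2-] ≈ Ka2.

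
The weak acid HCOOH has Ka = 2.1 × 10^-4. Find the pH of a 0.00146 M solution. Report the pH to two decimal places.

pH = 3.34

HCOOH ⇌ HCOO- + H+
From the ICE table, Ka = x²/(0.00146 − x) = 2.1 × 10^-4.
Here C₀/Ka ≈ 6.95, so the small-x approximation fails. Use the quadratic:
x = (−Ka + √(Ka² + 4·Ka·C₀))/2 = 4.59 × 10^-4 M
pH = −log[H+] = −log(4.59 × 10^-4) = 3.34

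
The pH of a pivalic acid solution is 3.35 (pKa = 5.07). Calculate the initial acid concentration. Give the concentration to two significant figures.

C₀ = 2.4 × 10^-2 M

[H+] = 10^(-3.35) = 4.47 × 10^-4 M = x
Ka = 10^(−5.07) = 8.51 × 10^-6
Ka = x²/(C₀ − x) ⇒ C₀ = x + x²/Ka
C₀ = 4.47 × 10^-4 + (4.47 × 10^-4)²/(8.51 × 10^-6) = 2.39 × 10^-2 M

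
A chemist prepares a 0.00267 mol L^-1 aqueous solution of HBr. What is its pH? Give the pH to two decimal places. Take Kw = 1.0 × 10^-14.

pH = 2.57

HBr is a strong acid and dissociates completely, so [H+] = 0.00267 M.
pH = -log(0.00267) = 2.57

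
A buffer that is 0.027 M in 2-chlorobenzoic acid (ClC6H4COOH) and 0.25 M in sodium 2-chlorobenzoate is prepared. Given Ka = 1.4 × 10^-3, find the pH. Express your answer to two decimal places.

pKa = −log(1.4 × 10^-3) = 2.854
Henderson–Hasselbalch: pH = pKa + log([ClC6H4COO-]/[ClC6H4COOH]) = 2.854 + log(0.25/0.027)
pH = 2.854 + (+0.967) = 3.82

pH = 3.82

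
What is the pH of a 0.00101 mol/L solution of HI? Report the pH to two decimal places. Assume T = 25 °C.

pH = 3.00

HI is a strong acid and dissociates completely, so [H+] = 0.00101 M.
pH = -log(0.00101) = 3.00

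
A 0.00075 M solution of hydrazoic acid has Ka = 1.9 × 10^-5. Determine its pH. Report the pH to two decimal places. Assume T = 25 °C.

pH = 3.96

HN3 ⇌ N3- + H+
From the ICE table, Ka = [H+]²/(0.00075 − [H+]) = 1.9 × 10^-5.
[H+] is not negligible relative to C₀; solve [H+]² + 1.9e-05·[H+] − 1.43e-08 = 0.
[H+] = [−1.9e-05 + √(1.9e-05² + 5.7e-08)]/2 = 1.10 × 10^-4 M
pH = −log[H+] = −log(1.10 × 10^-4) = 3.96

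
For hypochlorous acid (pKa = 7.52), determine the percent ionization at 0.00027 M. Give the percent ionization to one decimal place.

1.1%

HOCl ⇌ OCl- + H+; let x = [H+] at equilibrium.
Ka = 10^(−7.52) = 3.02 × 10^-8
x ≈ √(Ka·C₀) = √(3.02 × 10^-8 × 0.00027) = 2.86 × 10^-6 M
Fraction ionized = 2.86 × 10^-6 / 0.00027 = 0.0106 → 1.1%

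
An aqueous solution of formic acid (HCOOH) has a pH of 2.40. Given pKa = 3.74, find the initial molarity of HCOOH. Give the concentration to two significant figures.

C₀ = 9.1 × 10^-2 M

[H+] = 10^(-2.40) = 3.98 × 10^-3 M = x
Ka = 10^(−3.74) = 1.82 × 10^-4
Ka = x²/(C₀ − x) ⇒ C₀ = x + x²/Ka
C₀ = 3.98 × 10^-3 + (3.98 × 10^-3)²/(1.82 × 10^-4) = 9.10 × 10^-2 M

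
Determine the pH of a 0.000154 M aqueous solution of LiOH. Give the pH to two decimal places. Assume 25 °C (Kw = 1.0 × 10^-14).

pH = 10.19

LiOH is a strong base; [OH-] = 0.000154 M.
pOH = -log(0.000154) = 3.81
pH = 14.00 - 3.81 = 10.19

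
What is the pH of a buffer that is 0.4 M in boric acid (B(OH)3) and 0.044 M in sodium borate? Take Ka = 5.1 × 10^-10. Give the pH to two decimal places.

pKa = −log(5.1 × 10^-10) = 9.292
Using pH = pKa + log([base]/[acid]) with [base]/[acid] = 0.044/0.4:
pH = 9.292 + (-0.959) = 8.33

pH = 8.33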